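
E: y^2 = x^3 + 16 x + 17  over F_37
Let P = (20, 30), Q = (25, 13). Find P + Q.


P != Q, so use the chord formula.
s = (y2 - y1) / (x2 - x1) = (20) / (5) mod 37 = 4
x3 = s^2 - x1 - x2 mod 37 = 4^2 - 20 - 25 = 8
y3 = s (x1 - x3) - y1 mod 37 = 4 * (20 - 8) - 30 = 18

P + Q = (8, 18)


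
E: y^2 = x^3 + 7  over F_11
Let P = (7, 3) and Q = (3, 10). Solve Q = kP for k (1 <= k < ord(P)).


Enumerate multiples of P until we hit Q = (3, 10):
  1P = (7, 3)
  2P = (6, 5)
  3P = (2, 9)
  4P = (3, 1)
  5P = (4, 4)
  6P = (5, 0)
  7P = (4, 7)
  8P = (3, 10)
Match found at i = 8.

k = 8


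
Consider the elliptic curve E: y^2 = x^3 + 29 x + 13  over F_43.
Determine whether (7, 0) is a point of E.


Check whether y^2 = x^3 + 29 x + 13 (mod 43) for (x, y) = (7, 0).
LHS: y^2 = 0^2 mod 43 = 0
RHS: x^3 + 29 x + 13 = 7^3 + 29*7 + 13 mod 43 = 0
LHS = RHS

Yes, on the curve


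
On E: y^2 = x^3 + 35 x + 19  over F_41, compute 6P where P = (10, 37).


k = 6 = 110_2 (binary, LSB first: 011)
Double-and-add from P = (10, 37):
  bit 0 = 0: acc unchanged = O
  bit 1 = 1: acc = O + (16, 40) = (16, 40)
  bit 2 = 1: acc = (16, 40) + (30, 5) = (32, 0)

6P = (32, 0)


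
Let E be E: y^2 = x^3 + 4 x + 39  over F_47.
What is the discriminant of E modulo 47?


4 a^3 + 27 b^2 = 4*4^3 + 27*39^2 = 256 + 41067 = 41323
Delta = -16 * (41323) = -661168
Delta mod 47 = 28

Delta = 28 (mod 47)


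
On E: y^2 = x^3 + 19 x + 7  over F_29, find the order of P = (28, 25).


Compute successive multiples of P until we hit O:
  1P = (28, 25)
  2P = (15, 19)
  3P = (2, 16)
  4P = (8, 2)
  5P = (16, 12)
  6P = (19, 21)
  7P = (18, 2)
  8P = (17, 9)
  ... (continuing to 33P)
  33P = O

ord(P) = 33


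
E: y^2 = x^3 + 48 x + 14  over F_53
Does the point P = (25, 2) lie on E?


Check whether y^2 = x^3 + 48 x + 14 (mod 53) for (x, y) = (25, 2).
LHS: y^2 = 2^2 mod 53 = 4
RHS: x^3 + 48 x + 14 = 25^3 + 48*25 + 14 mod 53 = 38
LHS != RHS

No, not on the curve


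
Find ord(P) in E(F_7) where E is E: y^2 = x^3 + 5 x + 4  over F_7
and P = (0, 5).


Compute successive multiples of P until we hit O:
  1P = (0, 5)
  2P = (2, 1)
  3P = (2, 6)
  4P = (0, 2)
  5P = O

ord(P) = 5


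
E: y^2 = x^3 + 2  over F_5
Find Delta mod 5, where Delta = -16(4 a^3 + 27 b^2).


4 a^3 + 27 b^2 = 4*0^3 + 27*2^2 = 0 + 108 = 108
Delta = -16 * (108) = -1728
Delta mod 5 = 2

Delta = 2 (mod 5)


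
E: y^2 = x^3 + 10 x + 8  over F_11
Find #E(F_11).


For each x in F_11, count y with y^2 = x^3 + 10 x + 8 mod 11:
  x = 2: RHS = 3, y in [5, 6]  -> 2 point(s)
  x = 6: RHS = 9, y in [3, 8]  -> 2 point(s)
  x = 7: RHS = 3, y in [5, 6]  -> 2 point(s)
Affine points: 6. Add the point at infinity: total = 7.

#E(F_11) = 7


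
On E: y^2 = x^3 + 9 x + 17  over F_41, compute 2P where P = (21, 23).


Doubling: s = (3 x1^2 + a) / (2 y1)
s = (3*21^2 + 9) / (2*23) mod 41 = 4
x3 = s^2 - 2 x1 mod 41 = 4^2 - 2*21 = 15
y3 = s (x1 - x3) - y1 mod 41 = 4 * (21 - 15) - 23 = 1

2P = (15, 1)


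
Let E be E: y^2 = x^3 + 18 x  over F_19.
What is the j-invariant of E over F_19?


Delta = -16(4 a^3 + 27 b^2) mod 19 = 7
-1728 * (4 a)^3 = -1728 * (4*18)^3 mod 19 = 12
j = 12 * 7^(-1) mod 19 = 18

j = 18 (mod 19)


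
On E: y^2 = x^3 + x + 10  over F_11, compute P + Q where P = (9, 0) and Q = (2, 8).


P != Q, so use the chord formula.
s = (y2 - y1) / (x2 - x1) = (8) / (4) mod 11 = 2
x3 = s^2 - x1 - x2 mod 11 = 2^2 - 9 - 2 = 4
y3 = s (x1 - x3) - y1 mod 11 = 2 * (9 - 4) - 0 = 10

P + Q = (4, 10)


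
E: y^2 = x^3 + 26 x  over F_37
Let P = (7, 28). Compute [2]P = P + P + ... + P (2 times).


k = 2 = 10_2 (binary, LSB first: 01)
Double-and-add from P = (7, 28):
  bit 0 = 0: acc unchanged = O
  bit 1 = 1: acc = O + (7, 9) = (7, 9)

2P = (7, 9)


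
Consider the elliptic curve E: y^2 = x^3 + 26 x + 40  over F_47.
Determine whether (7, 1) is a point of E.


Check whether y^2 = x^3 + 26 x + 40 (mod 47) for (x, y) = (7, 1).
LHS: y^2 = 1^2 mod 47 = 1
RHS: x^3 + 26 x + 40 = 7^3 + 26*7 + 40 mod 47 = 1
LHS = RHS

Yes, on the curve


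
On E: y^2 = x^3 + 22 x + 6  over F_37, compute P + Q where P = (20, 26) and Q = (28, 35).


P != Q, so use the chord formula.
s = (y2 - y1) / (x2 - x1) = (9) / (8) mod 37 = 15
x3 = s^2 - x1 - x2 mod 37 = 15^2 - 20 - 28 = 29
y3 = s (x1 - x3) - y1 mod 37 = 15 * (20 - 29) - 26 = 24

P + Q = (29, 24)


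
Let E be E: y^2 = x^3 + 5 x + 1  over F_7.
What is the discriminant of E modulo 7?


4 a^3 + 27 b^2 = 4*5^3 + 27*1^2 = 500 + 27 = 527
Delta = -16 * (527) = -8432
Delta mod 7 = 3

Delta = 3 (mod 7)


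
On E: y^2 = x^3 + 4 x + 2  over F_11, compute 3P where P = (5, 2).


k = 3 = 11_2 (binary, LSB first: 11)
Double-and-add from P = (5, 2):
  bit 0 = 1: acc = O + (5, 2) = (5, 2)
  bit 1 = 1: acc = (5, 2) + (4, 4) = (6, 0)

3P = (6, 0)


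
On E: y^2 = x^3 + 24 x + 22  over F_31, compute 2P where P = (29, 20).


Doubling: s = (3 x1^2 + a) / (2 y1)
s = (3*29^2 + 24) / (2*20) mod 31 = 4
x3 = s^2 - 2 x1 mod 31 = 4^2 - 2*29 = 20
y3 = s (x1 - x3) - y1 mod 31 = 4 * (29 - 20) - 20 = 16

2P = (20, 16)


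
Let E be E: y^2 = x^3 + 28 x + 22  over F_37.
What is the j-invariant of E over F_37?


Delta = -16(4 a^3 + 27 b^2) mod 37 = 35
-1728 * (4 a)^3 = -1728 * (4*28)^3 mod 37 = 11
j = 11 * 35^(-1) mod 37 = 13

j = 13 (mod 37)


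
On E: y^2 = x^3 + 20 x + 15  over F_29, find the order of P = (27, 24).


Compute successive multiples of P until we hit O:
  1P = (27, 24)
  2P = (27, 5)
  3P = O

ord(P) = 3


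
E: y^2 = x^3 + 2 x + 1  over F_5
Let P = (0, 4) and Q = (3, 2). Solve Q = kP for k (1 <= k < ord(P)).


Enumerate multiples of P until we hit Q = (3, 2):
  1P = (0, 4)
  2P = (1, 2)
  3P = (3, 2)
Match found at i = 3.

k = 3


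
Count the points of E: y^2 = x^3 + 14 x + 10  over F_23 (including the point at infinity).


For each x in F_23, count y with y^2 = x^3 + 14 x + 10 mod 23:
  x = 1: RHS = 2, y in [5, 18]  -> 2 point(s)
  x = 2: RHS = 0, y in [0]  -> 1 point(s)
  x = 8: RHS = 13, y in [6, 17]  -> 2 point(s)
  x = 10: RHS = 0, y in [0]  -> 1 point(s)
  x = 11: RHS = 0, y in [0]  -> 1 point(s)
  x = 14: RHS = 6, y in [11, 12]  -> 2 point(s)
  x = 16: RHS = 6, y in [11, 12]  -> 2 point(s)
  x = 17: RHS = 9, y in [3, 20]  -> 2 point(s)
  x = 22: RHS = 18, y in [8, 15]  -> 2 point(s)
Affine points: 15. Add the point at infinity: total = 16.

#E(F_23) = 16


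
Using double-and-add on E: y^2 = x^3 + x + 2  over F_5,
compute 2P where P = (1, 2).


k = 2 = 10_2 (binary, LSB first: 01)
Double-and-add from P = (1, 2):
  bit 0 = 0: acc unchanged = O
  bit 1 = 1: acc = O + (4, 0) = (4, 0)

2P = (4, 0)


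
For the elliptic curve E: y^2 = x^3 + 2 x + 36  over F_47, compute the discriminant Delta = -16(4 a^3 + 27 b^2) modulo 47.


4 a^3 + 27 b^2 = 4*2^3 + 27*36^2 = 32 + 34992 = 35024
Delta = -16 * (35024) = -560384
Delta mod 47 = 44

Delta = 44 (mod 47)


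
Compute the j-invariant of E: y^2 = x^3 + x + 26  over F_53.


Delta = -16(4 a^3 + 27 b^2) mod 53 = 40
-1728 * (4 a)^3 = -1728 * (4*1)^3 mod 53 = 19
j = 19 * 40^(-1) mod 53 = 23

j = 23 (mod 53)


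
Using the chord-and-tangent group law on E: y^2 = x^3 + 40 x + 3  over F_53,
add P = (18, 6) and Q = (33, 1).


P != Q, so use the chord formula.
s = (y2 - y1) / (x2 - x1) = (48) / (15) mod 53 = 35
x3 = s^2 - x1 - x2 mod 53 = 35^2 - 18 - 33 = 8
y3 = s (x1 - x3) - y1 mod 53 = 35 * (18 - 8) - 6 = 26

P + Q = (8, 26)


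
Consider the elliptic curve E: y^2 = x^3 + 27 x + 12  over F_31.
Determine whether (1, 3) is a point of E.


Check whether y^2 = x^3 + 27 x + 12 (mod 31) for (x, y) = (1, 3).
LHS: y^2 = 3^2 mod 31 = 9
RHS: x^3 + 27 x + 12 = 1^3 + 27*1 + 12 mod 31 = 9
LHS = RHS

Yes, on the curve


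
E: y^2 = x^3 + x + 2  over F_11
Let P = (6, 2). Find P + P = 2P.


Doubling: s = (3 x1^2 + a) / (2 y1)
s = (3*6^2 + 1) / (2*2) mod 11 = 8
x3 = s^2 - 2 x1 mod 11 = 8^2 - 2*6 = 8
y3 = s (x1 - x3) - y1 mod 11 = 8 * (6 - 8) - 2 = 4

2P = (8, 4)


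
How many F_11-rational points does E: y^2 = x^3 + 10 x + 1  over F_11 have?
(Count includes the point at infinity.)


For each x in F_11, count y with y^2 = x^3 + 10 x + 1 mod 11:
  x = 0: RHS = 1, y in [1, 10]  -> 2 point(s)
  x = 1: RHS = 1, y in [1, 10]  -> 2 point(s)
  x = 3: RHS = 3, y in [5, 6]  -> 2 point(s)
  x = 5: RHS = 0, y in [0]  -> 1 point(s)
  x = 10: RHS = 1, y in [1, 10]  -> 2 point(s)
Affine points: 9. Add the point at infinity: total = 10.

#E(F_11) = 10


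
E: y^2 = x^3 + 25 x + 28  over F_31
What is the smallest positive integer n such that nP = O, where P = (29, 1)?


Compute successive multiples of P until we hit O:
  1P = (29, 1)
  2P = (13, 16)
  3P = (21, 7)
  4P = (30, 23)
  5P = (22, 29)
  6P = (27, 22)
  7P = (0, 20)
  8P = (7, 22)
  ... (continuing to 23P)
  23P = O

ord(P) = 23


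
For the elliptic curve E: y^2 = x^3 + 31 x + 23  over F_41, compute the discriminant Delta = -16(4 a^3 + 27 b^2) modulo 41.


4 a^3 + 27 b^2 = 4*31^3 + 27*23^2 = 119164 + 14283 = 133447
Delta = -16 * (133447) = -2135152
Delta mod 41 = 5

Delta = 5 (mod 41)


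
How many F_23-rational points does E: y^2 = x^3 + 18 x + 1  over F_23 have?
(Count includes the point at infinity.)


For each x in F_23, count y with y^2 = x^3 + 18 x + 1 mod 23:
  x = 0: RHS = 1, y in [1, 22]  -> 2 point(s)
  x = 3: RHS = 13, y in [6, 17]  -> 2 point(s)
  x = 5: RHS = 9, y in [3, 20]  -> 2 point(s)
  x = 6: RHS = 3, y in [7, 16]  -> 2 point(s)
  x = 8: RHS = 13, y in [6, 17]  -> 2 point(s)
  x = 9: RHS = 18, y in [8, 15]  -> 2 point(s)
  x = 10: RHS = 8, y in [10, 13]  -> 2 point(s)
  x = 11: RHS = 12, y in [9, 14]  -> 2 point(s)
  x = 12: RHS = 13, y in [6, 17]  -> 2 point(s)
  x = 15: RHS = 12, y in [9, 14]  -> 2 point(s)
  x = 18: RHS = 16, y in [4, 19]  -> 2 point(s)
  x = 19: RHS = 3, y in [7, 16]  -> 2 point(s)
  x = 20: RHS = 12, y in [9, 14]  -> 2 point(s)
  x = 21: RHS = 3, y in [7, 16]  -> 2 point(s)
Affine points: 28. Add the point at infinity: total = 29.

#E(F_23) = 29


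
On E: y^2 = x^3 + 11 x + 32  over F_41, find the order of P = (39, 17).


Compute successive multiples of P until we hit O:
  1P = (39, 17)
  2P = (24, 4)
  3P = (9, 9)
  4P = (2, 12)
  5P = (40, 15)
  6P = (7, 1)
  7P = (26, 10)
  8P = (35, 23)
  ... (continuing to 33P)
  33P = O

ord(P) = 33


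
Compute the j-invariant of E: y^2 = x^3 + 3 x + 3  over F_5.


Delta = -16(4 a^3 + 27 b^2) mod 5 = 4
-1728 * (4 a)^3 = -1728 * (4*3)^3 mod 5 = 1
j = 1 * 4^(-1) mod 5 = 4

j = 4 (mod 5)


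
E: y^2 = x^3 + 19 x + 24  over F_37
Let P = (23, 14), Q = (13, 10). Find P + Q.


P != Q, so use the chord formula.
s = (y2 - y1) / (x2 - x1) = (33) / (27) mod 37 = 30
x3 = s^2 - x1 - x2 mod 37 = 30^2 - 23 - 13 = 13
y3 = s (x1 - x3) - y1 mod 37 = 30 * (23 - 13) - 14 = 27

P + Q = (13, 27)


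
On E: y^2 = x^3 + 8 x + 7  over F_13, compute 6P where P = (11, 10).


k = 6 = 110_2 (binary, LSB first: 011)
Double-and-add from P = (11, 10):
  bit 0 = 0: acc unchanged = O
  bit 1 = 1: acc = O + (5, 9) = (5, 9)
  bit 2 = 1: acc = (5, 9) + (4, 5) = (7, 9)

6P = (7, 9)


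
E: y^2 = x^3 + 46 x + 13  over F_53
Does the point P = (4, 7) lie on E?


Check whether y^2 = x^3 + 46 x + 13 (mod 53) for (x, y) = (4, 7).
LHS: y^2 = 7^2 mod 53 = 49
RHS: x^3 + 46 x + 13 = 4^3 + 46*4 + 13 mod 53 = 49
LHS = RHS

Yes, on the curve


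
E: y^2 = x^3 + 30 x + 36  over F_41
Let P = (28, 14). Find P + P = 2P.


Doubling: s = (3 x1^2 + a) / (2 y1)
s = (3*28^2 + 30) / (2*14) mod 41 = 6
x3 = s^2 - 2 x1 mod 41 = 6^2 - 2*28 = 21
y3 = s (x1 - x3) - y1 mod 41 = 6 * (28 - 21) - 14 = 28

2P = (21, 28)


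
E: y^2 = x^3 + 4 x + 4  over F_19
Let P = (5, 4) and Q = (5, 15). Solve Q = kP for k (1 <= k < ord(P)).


Enumerate multiples of P until we hit Q = (5, 15):
  1P = (5, 4)
  2P = (13, 12)
  3P = (2, 18)
  4P = (0, 17)
  5P = (1, 16)
  6P = (3, 9)
  7P = (3, 10)
  8P = (1, 3)
  9P = (0, 2)
  10P = (2, 1)
  11P = (13, 7)
  12P = (5, 15)
Match found at i = 12.

k = 12


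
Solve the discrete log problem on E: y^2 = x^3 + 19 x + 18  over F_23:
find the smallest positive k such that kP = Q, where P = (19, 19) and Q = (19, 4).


Enumerate multiples of P until we hit Q = (19, 4):
  1P = (19, 19)
  2P = (21, 15)
  3P = (10, 9)
  4P = (10, 14)
  5P = (21, 8)
  6P = (19, 4)
Match found at i = 6.

k = 6


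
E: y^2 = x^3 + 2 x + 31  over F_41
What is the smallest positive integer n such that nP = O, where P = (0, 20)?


Compute successive multiples of P until we hit O:
  1P = (0, 20)
  2P = (4, 29)
  3P = (19, 9)
  4P = (12, 15)
  5P = (38, 30)
  6P = (5, 24)
  7P = (35, 34)
  8P = (16, 31)
  ... (continuing to 22P)
  22P = O

ord(P) = 22


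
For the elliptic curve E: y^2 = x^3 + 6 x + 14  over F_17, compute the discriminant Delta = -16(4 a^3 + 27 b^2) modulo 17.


4 a^3 + 27 b^2 = 4*6^3 + 27*14^2 = 864 + 5292 = 6156
Delta = -16 * (6156) = -98496
Delta mod 17 = 2

Delta = 2 (mod 17)


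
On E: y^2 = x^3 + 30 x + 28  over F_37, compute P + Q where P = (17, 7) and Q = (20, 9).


P != Q, so use the chord formula.
s = (y2 - y1) / (x2 - x1) = (2) / (3) mod 37 = 13
x3 = s^2 - x1 - x2 mod 37 = 13^2 - 17 - 20 = 21
y3 = s (x1 - x3) - y1 mod 37 = 13 * (17 - 21) - 7 = 15

P + Q = (21, 15)


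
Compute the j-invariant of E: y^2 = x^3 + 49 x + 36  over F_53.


Delta = -16(4 a^3 + 27 b^2) mod 53 = 35
-1728 * (4 a)^3 = -1728 * (4*49)^3 mod 53 = 3
j = 3 * 35^(-1) mod 53 = 44

j = 44 (mod 53)


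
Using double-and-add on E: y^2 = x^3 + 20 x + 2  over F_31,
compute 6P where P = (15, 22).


k = 6 = 110_2 (binary, LSB first: 011)
Double-and-add from P = (15, 22):
  bit 0 = 0: acc unchanged = O
  bit 1 = 1: acc = O + (2, 22) = (2, 22)
  bit 2 = 1: acc = (2, 22) + (16, 27) = (0, 23)

6P = (0, 23)


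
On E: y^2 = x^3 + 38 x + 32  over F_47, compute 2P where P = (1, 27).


Doubling: s = (3 x1^2 + a) / (2 y1)
s = (3*1^2 + 38) / (2*27) mod 47 = 26
x3 = s^2 - 2 x1 mod 47 = 26^2 - 2*1 = 16
y3 = s (x1 - x3) - y1 mod 47 = 26 * (1 - 16) - 27 = 6

2P = (16, 6)


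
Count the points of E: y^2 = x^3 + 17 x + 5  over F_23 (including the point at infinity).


For each x in F_23, count y with y^2 = x^3 + 17 x + 5 mod 23:
  x = 1: RHS = 0, y in [0]  -> 1 point(s)
  x = 2: RHS = 1, y in [1, 22]  -> 2 point(s)
  x = 5: RHS = 8, y in [10, 13]  -> 2 point(s)
  x = 6: RHS = 1, y in [1, 22]  -> 2 point(s)
  x = 8: RHS = 9, y in [3, 20]  -> 2 point(s)
  x = 9: RHS = 13, y in [6, 17]  -> 2 point(s)
  x = 10: RHS = 2, y in [5, 18]  -> 2 point(s)
  x = 13: RHS = 8, y in [10, 13]  -> 2 point(s)
  x = 15: RHS = 1, y in [1, 22]  -> 2 point(s)
  x = 16: RHS = 3, y in [7, 16]  -> 2 point(s)
  x = 17: RHS = 9, y in [3, 20]  -> 2 point(s)
  x = 18: RHS = 2, y in [5, 18]  -> 2 point(s)
  x = 21: RHS = 9, y in [3, 20]  -> 2 point(s)
Affine points: 25. Add the point at infinity: total = 26.

#E(F_23) = 26


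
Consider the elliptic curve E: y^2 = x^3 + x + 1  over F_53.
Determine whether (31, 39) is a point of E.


Check whether y^2 = x^3 + 1 x + 1 (mod 53) for (x, y) = (31, 39).
LHS: y^2 = 39^2 mod 53 = 37
RHS: x^3 + 1 x + 1 = 31^3 + 1*31 + 1 mod 53 = 37
LHS = RHS

Yes, on the curve


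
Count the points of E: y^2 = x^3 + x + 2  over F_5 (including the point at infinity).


For each x in F_5, count y with y^2 = x^3 + 1 x + 2 mod 5:
  x = 1: RHS = 4, y in [2, 3]  -> 2 point(s)
  x = 4: RHS = 0, y in [0]  -> 1 point(s)
Affine points: 3. Add the point at infinity: total = 4.

#E(F_5) = 4


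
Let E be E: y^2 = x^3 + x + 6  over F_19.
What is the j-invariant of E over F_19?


Delta = -16(4 a^3 + 27 b^2) mod 19 = 2
-1728 * (4 a)^3 = -1728 * (4*1)^3 mod 19 = 7
j = 7 * 2^(-1) mod 19 = 13

j = 13 (mod 19)


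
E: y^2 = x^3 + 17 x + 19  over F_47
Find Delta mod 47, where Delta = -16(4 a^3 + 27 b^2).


4 a^3 + 27 b^2 = 4*17^3 + 27*19^2 = 19652 + 9747 = 29399
Delta = -16 * (29399) = -470384
Delta mod 47 = 39

Delta = 39 (mod 47)


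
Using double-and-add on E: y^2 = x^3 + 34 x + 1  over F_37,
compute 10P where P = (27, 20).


k = 10 = 1010_2 (binary, LSB first: 0101)
Double-and-add from P = (27, 20):
  bit 0 = 0: acc unchanged = O
  bit 1 = 1: acc = O + (16, 33) = (16, 33)
  bit 2 = 0: acc unchanged = (16, 33)
  bit 3 = 1: acc = (16, 33) + (30, 30) = (12, 19)

10P = (12, 19)


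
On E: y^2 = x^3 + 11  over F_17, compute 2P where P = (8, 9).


Doubling: s = (3 x1^2 + a) / (2 y1)
s = (3*8^2 + 0) / (2*9) mod 17 = 5
x3 = s^2 - 2 x1 mod 17 = 5^2 - 2*8 = 9
y3 = s (x1 - x3) - y1 mod 17 = 5 * (8 - 9) - 9 = 3

2P = (9, 3)


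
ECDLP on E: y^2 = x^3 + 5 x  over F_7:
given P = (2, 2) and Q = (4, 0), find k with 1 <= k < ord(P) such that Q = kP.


Enumerate multiples of P until we hit Q = (4, 0):
  1P = (2, 2)
  2P = (4, 0)
Match found at i = 2.

k = 2


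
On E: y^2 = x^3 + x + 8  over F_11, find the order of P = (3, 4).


Compute successive multiples of P until we hit O:
  1P = (3, 4)
  2P = (9, 8)
  3P = (8, 0)
  4P = (9, 3)
  5P = (3, 7)
  6P = O

ord(P) = 6


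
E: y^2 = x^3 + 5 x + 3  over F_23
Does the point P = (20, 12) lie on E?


Check whether y^2 = x^3 + 5 x + 3 (mod 23) for (x, y) = (20, 12).
LHS: y^2 = 12^2 mod 23 = 6
RHS: x^3 + 5 x + 3 = 20^3 + 5*20 + 3 mod 23 = 7
LHS != RHS

No, not on the curve


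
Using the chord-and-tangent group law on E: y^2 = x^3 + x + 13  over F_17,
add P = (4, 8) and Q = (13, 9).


P != Q, so use the chord formula.
s = (y2 - y1) / (x2 - x1) = (1) / (9) mod 17 = 2
x3 = s^2 - x1 - x2 mod 17 = 2^2 - 4 - 13 = 4
y3 = s (x1 - x3) - y1 mod 17 = 2 * (4 - 4) - 8 = 9

P + Q = (4, 9)


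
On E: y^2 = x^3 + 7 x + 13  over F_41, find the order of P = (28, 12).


Compute successive multiples of P until we hit O:
  1P = (28, 12)
  2P = (22, 14)
  3P = (23, 0)
  4P = (22, 27)
  5P = (28, 29)
  6P = O

ord(P) = 6


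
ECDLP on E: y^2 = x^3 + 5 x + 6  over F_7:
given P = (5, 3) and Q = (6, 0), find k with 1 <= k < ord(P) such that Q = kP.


Enumerate multiples of P until we hit Q = (6, 0):
  1P = (5, 3)
  2P = (6, 0)
Match found at i = 2.

k = 2


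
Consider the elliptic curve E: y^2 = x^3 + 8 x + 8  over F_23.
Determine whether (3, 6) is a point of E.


Check whether y^2 = x^3 + 8 x + 8 (mod 23) for (x, y) = (3, 6).
LHS: y^2 = 6^2 mod 23 = 13
RHS: x^3 + 8 x + 8 = 3^3 + 8*3 + 8 mod 23 = 13
LHS = RHS

Yes, on the curve


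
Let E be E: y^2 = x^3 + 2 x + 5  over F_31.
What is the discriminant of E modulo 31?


4 a^3 + 27 b^2 = 4*2^3 + 27*5^2 = 32 + 675 = 707
Delta = -16 * (707) = -11312
Delta mod 31 = 3

Delta = 3 (mod 31)


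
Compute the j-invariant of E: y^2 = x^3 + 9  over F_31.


Delta = -16(4 a^3 + 27 b^2) mod 31 = 7
-1728 * (4 a)^3 = -1728 * (4*0)^3 mod 31 = 0
j = 0 * 7^(-1) mod 31 = 0

j = 0 (mod 31)


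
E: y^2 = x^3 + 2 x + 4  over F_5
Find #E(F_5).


For each x in F_5, count y with y^2 = x^3 + 2 x + 4 mod 5:
  x = 0: RHS = 4, y in [2, 3]  -> 2 point(s)
  x = 2: RHS = 1, y in [1, 4]  -> 2 point(s)
  x = 4: RHS = 1, y in [1, 4]  -> 2 point(s)
Affine points: 6. Add the point at infinity: total = 7.

#E(F_5) = 7


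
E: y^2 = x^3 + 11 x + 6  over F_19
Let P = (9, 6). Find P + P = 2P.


Doubling: s = (3 x1^2 + a) / (2 y1)
s = (3*9^2 + 11) / (2*6) mod 19 = 18
x3 = s^2 - 2 x1 mod 19 = 18^2 - 2*9 = 2
y3 = s (x1 - x3) - y1 mod 19 = 18 * (9 - 2) - 6 = 6

2P = (2, 6)


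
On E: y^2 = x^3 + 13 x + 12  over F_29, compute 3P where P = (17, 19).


k = 3 = 11_2 (binary, LSB first: 11)
Double-and-add from P = (17, 19):
  bit 0 = 1: acc = O + (17, 19) = (17, 19)
  bit 1 = 1: acc = (17, 19) + (17, 10) = O

3P = O


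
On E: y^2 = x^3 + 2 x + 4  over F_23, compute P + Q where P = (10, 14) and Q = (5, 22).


P != Q, so use the chord formula.
s = (y2 - y1) / (x2 - x1) = (8) / (18) mod 23 = 3
x3 = s^2 - x1 - x2 mod 23 = 3^2 - 10 - 5 = 17
y3 = s (x1 - x3) - y1 mod 23 = 3 * (10 - 17) - 14 = 11

P + Q = (17, 11)


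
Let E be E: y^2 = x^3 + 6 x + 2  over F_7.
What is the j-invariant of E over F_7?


Delta = -16(4 a^3 + 27 b^2) mod 7 = 2
-1728 * (4 a)^3 = -1728 * (4*6)^3 mod 7 = 6
j = 6 * 2^(-1) mod 7 = 3

j = 3 (mod 7)


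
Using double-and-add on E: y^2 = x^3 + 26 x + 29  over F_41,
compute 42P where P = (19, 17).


k = 42 = 101010_2 (binary, LSB first: 010101)
Double-and-add from P = (19, 17):
  bit 0 = 0: acc unchanged = O
  bit 1 = 1: acc = O + (24, 2) = (24, 2)
  bit 2 = 0: acc unchanged = (24, 2)
  bit 3 = 1: acc = (24, 2) + (29, 30) = (21, 23)
  bit 4 = 0: acc unchanged = (21, 23)
  bit 5 = 1: acc = (21, 23) + (40, 24) = (26, 35)

42P = (26, 35)


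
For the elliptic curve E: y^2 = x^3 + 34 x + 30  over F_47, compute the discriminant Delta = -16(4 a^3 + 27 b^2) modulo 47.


4 a^3 + 27 b^2 = 4*34^3 + 27*30^2 = 157216 + 24300 = 181516
Delta = -16 * (181516) = -2904256
Delta mod 47 = 15

Delta = 15 (mod 47)


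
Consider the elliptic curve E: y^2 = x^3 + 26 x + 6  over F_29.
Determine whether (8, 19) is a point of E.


Check whether y^2 = x^3 + 26 x + 6 (mod 29) for (x, y) = (8, 19).
LHS: y^2 = 19^2 mod 29 = 13
RHS: x^3 + 26 x + 6 = 8^3 + 26*8 + 6 mod 29 = 1
LHS != RHS

No, not on the curve


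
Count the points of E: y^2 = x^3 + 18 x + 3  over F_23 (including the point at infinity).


For each x in F_23, count y with y^2 = x^3 + 18 x + 3 mod 23:
  x = 0: RHS = 3, y in [7, 16]  -> 2 point(s)
  x = 2: RHS = 1, y in [1, 22]  -> 2 point(s)
  x = 4: RHS = 1, y in [1, 22]  -> 2 point(s)
  x = 7: RHS = 12, y in [9, 14]  -> 2 point(s)
  x = 14: RHS = 9, y in [3, 20]  -> 2 point(s)
  x = 17: RHS = 1, y in [1, 22]  -> 2 point(s)
  x = 18: RHS = 18, y in [8, 15]  -> 2 point(s)
Affine points: 14. Add the point at infinity: total = 15.

#E(F_23) = 15


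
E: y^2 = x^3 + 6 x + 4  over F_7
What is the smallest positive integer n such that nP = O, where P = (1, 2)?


Compute successive multiples of P until we hit O:
  1P = (1, 2)
  2P = (0, 2)
  3P = (6, 5)
  4P = (4, 6)
  5P = (3, 0)
  6P = (4, 1)
  7P = (6, 2)
  8P = (0, 5)
  ... (continuing to 10P)
  10P = O

ord(P) = 10


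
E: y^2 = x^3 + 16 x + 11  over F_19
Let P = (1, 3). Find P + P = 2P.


Doubling: s = (3 x1^2 + a) / (2 y1)
s = (3*1^2 + 16) / (2*3) mod 19 = 0
x3 = s^2 - 2 x1 mod 19 = 0^2 - 2*1 = 17
y3 = s (x1 - x3) - y1 mod 19 = 0 * (1 - 17) - 3 = 16

2P = (17, 16)


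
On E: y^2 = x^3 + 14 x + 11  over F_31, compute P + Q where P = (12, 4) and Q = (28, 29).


P != Q, so use the chord formula.
s = (y2 - y1) / (x2 - x1) = (25) / (16) mod 31 = 19
x3 = s^2 - x1 - x2 mod 31 = 19^2 - 12 - 28 = 11
y3 = s (x1 - x3) - y1 mod 31 = 19 * (12 - 11) - 4 = 15

P + Q = (11, 15)


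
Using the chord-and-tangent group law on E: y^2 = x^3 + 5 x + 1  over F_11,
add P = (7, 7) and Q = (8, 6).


P != Q, so use the chord formula.
s = (y2 - y1) / (x2 - x1) = (10) / (1) mod 11 = 10
x3 = s^2 - x1 - x2 mod 11 = 10^2 - 7 - 8 = 8
y3 = s (x1 - x3) - y1 mod 11 = 10 * (7 - 8) - 7 = 5

P + Q = (8, 5)


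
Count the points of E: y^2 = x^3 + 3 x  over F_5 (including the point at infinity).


For each x in F_5, count y with y^2 = x^3 + 3 x + 0 mod 5:
  x = 0: RHS = 0, y in [0]  -> 1 point(s)
  x = 1: RHS = 4, y in [2, 3]  -> 2 point(s)
  x = 2: RHS = 4, y in [2, 3]  -> 2 point(s)
  x = 3: RHS = 1, y in [1, 4]  -> 2 point(s)
  x = 4: RHS = 1, y in [1, 4]  -> 2 point(s)
Affine points: 9. Add the point at infinity: total = 10.

#E(F_5) = 10


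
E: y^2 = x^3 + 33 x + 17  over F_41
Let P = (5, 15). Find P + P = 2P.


Doubling: s = (3 x1^2 + a) / (2 y1)
s = (3*5^2 + 33) / (2*15) mod 41 = 20
x3 = s^2 - 2 x1 mod 41 = 20^2 - 2*5 = 21
y3 = s (x1 - x3) - y1 mod 41 = 20 * (5 - 21) - 15 = 34

2P = (21, 34)


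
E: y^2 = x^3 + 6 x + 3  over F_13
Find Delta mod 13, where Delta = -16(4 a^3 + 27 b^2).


4 a^3 + 27 b^2 = 4*6^3 + 27*3^2 = 864 + 243 = 1107
Delta = -16 * (1107) = -17712
Delta mod 13 = 7

Delta = 7 (mod 13)


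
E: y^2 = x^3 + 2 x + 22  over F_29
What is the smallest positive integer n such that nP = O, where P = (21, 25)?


Compute successive multiples of P until we hit O:
  1P = (21, 25)
  2P = (15, 18)
  3P = (0, 14)
  4P = (4, 6)
  5P = (20, 0)
  6P = (4, 23)
  7P = (0, 15)
  8P = (15, 11)
  ... (continuing to 10P)
  10P = O

ord(P) = 10


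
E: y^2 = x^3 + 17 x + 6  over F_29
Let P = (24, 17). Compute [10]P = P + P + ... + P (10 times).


k = 10 = 1010_2 (binary, LSB first: 0101)
Double-and-add from P = (24, 17):
  bit 0 = 0: acc unchanged = O
  bit 1 = 1: acc = O + (11, 25) = (11, 25)
  bit 2 = 0: acc unchanged = (11, 25)
  bit 3 = 1: acc = (11, 25) + (18, 24) = (16, 13)

10P = (16, 13)


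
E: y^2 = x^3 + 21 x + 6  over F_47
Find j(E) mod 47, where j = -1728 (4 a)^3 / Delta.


Delta = -16(4 a^3 + 27 b^2) mod 47 = 18
-1728 * (4 a)^3 = -1728 * (4*21)^3 mod 47 = 45
j = 45 * 18^(-1) mod 47 = 26

j = 26 (mod 47)


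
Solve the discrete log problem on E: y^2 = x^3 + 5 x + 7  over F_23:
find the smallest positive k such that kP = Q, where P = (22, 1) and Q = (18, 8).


Enumerate multiples of P until we hit Q = (18, 8):
  1P = (22, 1)
  2P = (18, 15)
  3P = (1, 6)
  4P = (12, 1)
  5P = (12, 22)
  6P = (1, 17)
  7P = (18, 8)
Match found at i = 7.

k = 7


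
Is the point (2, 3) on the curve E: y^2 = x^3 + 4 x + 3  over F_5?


Check whether y^2 = x^3 + 4 x + 3 (mod 5) for (x, y) = (2, 3).
LHS: y^2 = 3^2 mod 5 = 4
RHS: x^3 + 4 x + 3 = 2^3 + 4*2 + 3 mod 5 = 4
LHS = RHS

Yes, on the curve


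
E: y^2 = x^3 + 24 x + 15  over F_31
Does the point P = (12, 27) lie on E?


Check whether y^2 = x^3 + 24 x + 15 (mod 31) for (x, y) = (12, 27).
LHS: y^2 = 27^2 mod 31 = 16
RHS: x^3 + 24 x + 15 = 12^3 + 24*12 + 15 mod 31 = 16
LHS = RHS

Yes, on the curve


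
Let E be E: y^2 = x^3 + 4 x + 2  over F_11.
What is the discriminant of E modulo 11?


4 a^3 + 27 b^2 = 4*4^3 + 27*2^2 = 256 + 108 = 364
Delta = -16 * (364) = -5824
Delta mod 11 = 6

Delta = 6 (mod 11)


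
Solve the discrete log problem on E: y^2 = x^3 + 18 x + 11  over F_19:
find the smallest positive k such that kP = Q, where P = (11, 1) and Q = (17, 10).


Enumerate multiples of P until we hit Q = (17, 10):
  1P = (11, 1)
  2P = (2, 13)
  3P = (12, 13)
  4P = (7, 9)
  5P = (5, 6)
  6P = (0, 12)
  7P = (9, 16)
  8P = (3, 15)
  9P = (14, 9)
  10P = (18, 12)
  11P = (1, 12)
  12P = (16, 14)
  13P = (17, 10)
Match found at i = 13.

k = 13


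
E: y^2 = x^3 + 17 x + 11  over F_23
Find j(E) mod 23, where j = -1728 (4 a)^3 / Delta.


Delta = -16(4 a^3 + 27 b^2) mod 23 = 8
-1728 * (4 a)^3 = -1728 * (4*17)^3 mod 23 = 3
j = 3 * 8^(-1) mod 23 = 9

j = 9 (mod 23)


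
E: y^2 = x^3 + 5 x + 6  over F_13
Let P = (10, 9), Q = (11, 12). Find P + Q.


P != Q, so use the chord formula.
s = (y2 - y1) / (x2 - x1) = (3) / (1) mod 13 = 3
x3 = s^2 - x1 - x2 mod 13 = 3^2 - 10 - 11 = 1
y3 = s (x1 - x3) - y1 mod 13 = 3 * (10 - 1) - 9 = 5

P + Q = (1, 5)


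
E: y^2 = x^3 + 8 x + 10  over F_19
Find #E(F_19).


For each x in F_19, count y with y^2 = x^3 + 8 x + 10 mod 19:
  x = 1: RHS = 0, y in [0]  -> 1 point(s)
  x = 3: RHS = 4, y in [2, 17]  -> 2 point(s)
  x = 4: RHS = 11, y in [7, 12]  -> 2 point(s)
  x = 5: RHS = 4, y in [2, 17]  -> 2 point(s)
  x = 8: RHS = 16, y in [4, 15]  -> 2 point(s)
  x = 10: RHS = 7, y in [8, 11]  -> 2 point(s)
  x = 11: RHS = 4, y in [2, 17]  -> 2 point(s)
  x = 14: RHS = 16, y in [4, 15]  -> 2 point(s)
  x = 15: RHS = 9, y in [3, 16]  -> 2 point(s)
  x = 16: RHS = 16, y in [4, 15]  -> 2 point(s)
  x = 17: RHS = 5, y in [9, 10]  -> 2 point(s)
  x = 18: RHS = 1, y in [1, 18]  -> 2 point(s)
Affine points: 23. Add the point at infinity: total = 24.

#E(F_19) = 24


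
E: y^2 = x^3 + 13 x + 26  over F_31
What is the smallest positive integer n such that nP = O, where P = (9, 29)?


Compute successive multiples of P until we hit O:
  1P = (9, 29)
  2P = (17, 18)
  3P = (19, 8)
  4P = (4, 7)
  5P = (20, 28)
  6P = (12, 22)
  7P = (12, 9)
  8P = (20, 3)
  ... (continuing to 13P)
  13P = O

ord(P) = 13


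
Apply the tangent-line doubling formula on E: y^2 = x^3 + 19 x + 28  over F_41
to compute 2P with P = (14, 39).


Doubling: s = (3 x1^2 + a) / (2 y1)
s = (3*14^2 + 19) / (2*39) mod 41 = 2
x3 = s^2 - 2 x1 mod 41 = 2^2 - 2*14 = 17
y3 = s (x1 - x3) - y1 mod 41 = 2 * (14 - 17) - 39 = 37

2P = (17, 37)


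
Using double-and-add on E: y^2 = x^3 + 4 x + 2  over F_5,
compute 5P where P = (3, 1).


k = 5 = 101_2 (binary, LSB first: 101)
Double-and-add from P = (3, 1):
  bit 0 = 1: acc = O + (3, 1) = (3, 1)
  bit 1 = 0: acc unchanged = (3, 1)
  bit 2 = 1: acc = (3, 1) + (3, 1) = (3, 4)

5P = (3, 4)


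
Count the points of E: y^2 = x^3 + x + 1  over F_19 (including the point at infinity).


For each x in F_19, count y with y^2 = x^3 + 1 x + 1 mod 19:
  x = 0: RHS = 1, y in [1, 18]  -> 2 point(s)
  x = 2: RHS = 11, y in [7, 12]  -> 2 point(s)
  x = 5: RHS = 17, y in [6, 13]  -> 2 point(s)
  x = 7: RHS = 9, y in [3, 16]  -> 2 point(s)
  x = 9: RHS = 17, y in [6, 13]  -> 2 point(s)
  x = 10: RHS = 4, y in [2, 17]  -> 2 point(s)
  x = 13: RHS = 7, y in [8, 11]  -> 2 point(s)
  x = 14: RHS = 4, y in [2, 17]  -> 2 point(s)
  x = 15: RHS = 9, y in [3, 16]  -> 2 point(s)
  x = 16: RHS = 9, y in [3, 16]  -> 2 point(s)
Affine points: 20. Add the point at infinity: total = 21.

#E(F_19) = 21


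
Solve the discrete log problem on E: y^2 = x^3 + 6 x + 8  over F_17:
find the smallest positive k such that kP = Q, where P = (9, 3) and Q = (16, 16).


Enumerate multiples of P until we hit Q = (16, 16):
  1P = (9, 3)
  2P = (0, 5)
  3P = (7, 6)
  4P = (16, 16)
Match found at i = 4.

k = 4


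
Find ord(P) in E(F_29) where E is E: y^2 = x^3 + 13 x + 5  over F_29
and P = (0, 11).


Compute successive multiples of P until we hit O:
  1P = (0, 11)
  2P = (7, 2)
  3P = (13, 14)
  4P = (20, 0)
  5P = (13, 15)
  6P = (7, 27)
  7P = (0, 18)
  8P = O

ord(P) = 8


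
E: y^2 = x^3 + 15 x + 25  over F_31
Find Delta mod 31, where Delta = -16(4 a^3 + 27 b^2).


4 a^3 + 27 b^2 = 4*15^3 + 27*25^2 = 13500 + 16875 = 30375
Delta = -16 * (30375) = -486000
Delta mod 31 = 18

Delta = 18 (mod 31)


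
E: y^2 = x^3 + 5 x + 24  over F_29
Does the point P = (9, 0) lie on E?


Check whether y^2 = x^3 + 5 x + 24 (mod 29) for (x, y) = (9, 0).
LHS: y^2 = 0^2 mod 29 = 0
RHS: x^3 + 5 x + 24 = 9^3 + 5*9 + 24 mod 29 = 15
LHS != RHS

No, not on the curve


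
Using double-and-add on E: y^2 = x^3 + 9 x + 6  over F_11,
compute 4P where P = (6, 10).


k = 4 = 100_2 (binary, LSB first: 001)
Double-and-add from P = (6, 10):
  bit 0 = 0: acc unchanged = O
  bit 1 = 0: acc unchanged = O
  bit 2 = 1: acc = O + (6, 1) = (6, 1)

4P = (6, 1)


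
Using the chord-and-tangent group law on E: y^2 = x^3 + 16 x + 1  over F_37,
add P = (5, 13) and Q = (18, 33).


P != Q, so use the chord formula.
s = (y2 - y1) / (x2 - x1) = (20) / (13) mod 37 = 30
x3 = s^2 - x1 - x2 mod 37 = 30^2 - 5 - 18 = 26
y3 = s (x1 - x3) - y1 mod 37 = 30 * (5 - 26) - 13 = 23

P + Q = (26, 23)


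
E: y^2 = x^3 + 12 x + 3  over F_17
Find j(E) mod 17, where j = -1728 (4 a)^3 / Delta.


Delta = -16(4 a^3 + 27 b^2) mod 17 = 15
-1728 * (4 a)^3 = -1728 * (4*12)^3 mod 17 = 8
j = 8 * 15^(-1) mod 17 = 13

j = 13 (mod 17)


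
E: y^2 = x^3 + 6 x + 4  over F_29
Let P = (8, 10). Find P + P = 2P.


Doubling: s = (3 x1^2 + a) / (2 y1)
s = (3*8^2 + 6) / (2*10) mod 29 = 7
x3 = s^2 - 2 x1 mod 29 = 7^2 - 2*8 = 4
y3 = s (x1 - x3) - y1 mod 29 = 7 * (8 - 4) - 10 = 18

2P = (4, 18)


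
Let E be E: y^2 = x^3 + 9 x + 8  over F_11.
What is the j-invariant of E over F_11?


Delta = -16(4 a^3 + 27 b^2) mod 11 = 1
-1728 * (4 a)^3 = -1728 * (4*9)^3 mod 11 = 6
j = 6 * 1^(-1) mod 11 = 6

j = 6 (mod 11)


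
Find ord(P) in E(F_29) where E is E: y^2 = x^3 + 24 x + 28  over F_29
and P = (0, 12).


Compute successive multiples of P until we hit O:
  1P = (0, 12)
  2P = (1, 16)
  3P = (15, 15)
  4P = (21, 7)
  5P = (17, 10)
  6P = (8, 6)
  7P = (27, 1)
  8P = (25, 10)
  ... (continuing to 33P)
  33P = O

ord(P) = 33


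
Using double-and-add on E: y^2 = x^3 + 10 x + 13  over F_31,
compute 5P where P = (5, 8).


k = 5 = 101_2 (binary, LSB first: 101)
Double-and-add from P = (5, 8):
  bit 0 = 1: acc = O + (5, 8) = (5, 8)
  bit 1 = 0: acc unchanged = (5, 8)
  bit 2 = 1: acc = (5, 8) + (29, 27) = (5, 23)

5P = (5, 23)


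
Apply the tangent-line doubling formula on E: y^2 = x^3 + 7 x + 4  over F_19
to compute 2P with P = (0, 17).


Doubling: s = (3 x1^2 + a) / (2 y1)
s = (3*0^2 + 7) / (2*17) mod 19 = 3
x3 = s^2 - 2 x1 mod 19 = 3^2 - 2*0 = 9
y3 = s (x1 - x3) - y1 mod 19 = 3 * (0 - 9) - 17 = 13

2P = (9, 13)


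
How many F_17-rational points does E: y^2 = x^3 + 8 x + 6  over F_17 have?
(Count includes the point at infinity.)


For each x in F_17, count y with y^2 = x^3 + 8 x + 6 mod 17:
  x = 1: RHS = 15, y in [7, 10]  -> 2 point(s)
  x = 2: RHS = 13, y in [8, 9]  -> 2 point(s)
  x = 4: RHS = 0, y in [0]  -> 1 point(s)
  x = 5: RHS = 1, y in [1, 16]  -> 2 point(s)
  x = 6: RHS = 15, y in [7, 10]  -> 2 point(s)
  x = 8: RHS = 4, y in [2, 15]  -> 2 point(s)
  x = 9: RHS = 8, y in [5, 12]  -> 2 point(s)
  x = 10: RHS = 15, y in [7, 10]  -> 2 point(s)
  x = 15: RHS = 16, y in [4, 13]  -> 2 point(s)
Affine points: 17. Add the point at infinity: total = 18.

#E(F_17) = 18


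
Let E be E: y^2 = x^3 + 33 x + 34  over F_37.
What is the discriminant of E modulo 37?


4 a^3 + 27 b^2 = 4*33^3 + 27*34^2 = 143748 + 31212 = 174960
Delta = -16 * (174960) = -2799360
Delta mod 37 = 23

Delta = 23 (mod 37)


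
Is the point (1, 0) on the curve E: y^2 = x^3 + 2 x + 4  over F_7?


Check whether y^2 = x^3 + 2 x + 4 (mod 7) for (x, y) = (1, 0).
LHS: y^2 = 0^2 mod 7 = 0
RHS: x^3 + 2 x + 4 = 1^3 + 2*1 + 4 mod 7 = 0
LHS = RHS

Yes, on the curve


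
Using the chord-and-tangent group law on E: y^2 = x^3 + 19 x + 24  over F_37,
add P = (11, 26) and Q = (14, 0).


P != Q, so use the chord formula.
s = (y2 - y1) / (x2 - x1) = (11) / (3) mod 37 = 16
x3 = s^2 - x1 - x2 mod 37 = 16^2 - 11 - 14 = 9
y3 = s (x1 - x3) - y1 mod 37 = 16 * (11 - 9) - 26 = 6

P + Q = (9, 6)


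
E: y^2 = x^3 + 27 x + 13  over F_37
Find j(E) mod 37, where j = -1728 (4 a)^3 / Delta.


Delta = -16(4 a^3 + 27 b^2) mod 37 = 20
-1728 * (4 a)^3 = -1728 * (4*27)^3 mod 37 = 36
j = 36 * 20^(-1) mod 37 = 24

j = 24 (mod 37)


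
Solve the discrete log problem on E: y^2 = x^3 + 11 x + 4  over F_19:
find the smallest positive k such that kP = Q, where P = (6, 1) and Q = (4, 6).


Enumerate multiples of P until we hit Q = (4, 6):
  1P = (6, 1)
  2P = (18, 7)
  3P = (0, 2)
  4P = (3, 8)
  5P = (7, 14)
  6P = (4, 6)
Match found at i = 6.

k = 6


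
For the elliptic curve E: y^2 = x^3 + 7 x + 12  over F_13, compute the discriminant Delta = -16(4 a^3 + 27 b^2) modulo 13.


4 a^3 + 27 b^2 = 4*7^3 + 27*12^2 = 1372 + 3888 = 5260
Delta = -16 * (5260) = -84160
Delta mod 13 = 2

Delta = 2 (mod 13)


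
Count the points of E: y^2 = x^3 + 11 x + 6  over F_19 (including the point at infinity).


For each x in F_19, count y with y^2 = x^3 + 11 x + 6 mod 19:
  x = 0: RHS = 6, y in [5, 14]  -> 2 point(s)
  x = 2: RHS = 17, y in [6, 13]  -> 2 point(s)
  x = 3: RHS = 9, y in [3, 16]  -> 2 point(s)
  x = 4: RHS = 0, y in [0]  -> 1 point(s)
  x = 8: RHS = 17, y in [6, 13]  -> 2 point(s)
  x = 9: RHS = 17, y in [6, 13]  -> 2 point(s)
  x = 12: RHS = 4, y in [2, 17]  -> 2 point(s)
  x = 13: RHS = 9, y in [3, 16]  -> 2 point(s)
  x = 14: RHS = 16, y in [4, 15]  -> 2 point(s)
Affine points: 17. Add the point at infinity: total = 18.

#E(F_19) = 18


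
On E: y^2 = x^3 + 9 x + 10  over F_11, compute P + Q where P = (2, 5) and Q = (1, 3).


P != Q, so use the chord formula.
s = (y2 - y1) / (x2 - x1) = (9) / (10) mod 11 = 2
x3 = s^2 - x1 - x2 mod 11 = 2^2 - 2 - 1 = 1
y3 = s (x1 - x3) - y1 mod 11 = 2 * (2 - 1) - 5 = 8

P + Q = (1, 8)


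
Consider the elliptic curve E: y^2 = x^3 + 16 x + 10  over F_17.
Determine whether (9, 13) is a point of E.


Check whether y^2 = x^3 + 16 x + 10 (mod 17) for (x, y) = (9, 13).
LHS: y^2 = 13^2 mod 17 = 16
RHS: x^3 + 16 x + 10 = 9^3 + 16*9 + 10 mod 17 = 16
LHS = RHS

Yes, on the curve


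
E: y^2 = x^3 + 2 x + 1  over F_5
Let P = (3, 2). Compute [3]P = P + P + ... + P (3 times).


k = 3 = 11_2 (binary, LSB first: 11)
Double-and-add from P = (3, 2):
  bit 0 = 1: acc = O + (3, 2) = (3, 2)
  bit 1 = 1: acc = (3, 2) + (0, 1) = (1, 2)

3P = (1, 2)


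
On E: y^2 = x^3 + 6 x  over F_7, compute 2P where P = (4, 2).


Doubling: s = (3 x1^2 + a) / (2 y1)
s = (3*4^2 + 6) / (2*2) mod 7 = 3
x3 = s^2 - 2 x1 mod 7 = 3^2 - 2*4 = 1
y3 = s (x1 - x3) - y1 mod 7 = 3 * (4 - 1) - 2 = 0

2P = (1, 0)


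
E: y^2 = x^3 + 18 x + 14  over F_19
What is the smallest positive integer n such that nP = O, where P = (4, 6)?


Compute successive multiples of P until we hit O:
  1P = (4, 6)
  2P = (8, 10)
  3P = (8, 9)
  4P = (4, 13)
  5P = O

ord(P) = 5


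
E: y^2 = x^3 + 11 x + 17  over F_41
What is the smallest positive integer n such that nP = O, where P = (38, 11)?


Compute successive multiples of P until we hit O:
  1P = (38, 11)
  2P = (10, 15)
  3P = (29, 17)
  4P = (20, 18)
  5P = (22, 1)
  6P = (32, 3)
  7P = (32, 38)
  8P = (22, 40)
  ... (continuing to 13P)
  13P = O

ord(P) = 13


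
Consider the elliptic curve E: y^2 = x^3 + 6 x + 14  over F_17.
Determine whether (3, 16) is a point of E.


Check whether y^2 = x^3 + 6 x + 14 (mod 17) for (x, y) = (3, 16).
LHS: y^2 = 16^2 mod 17 = 1
RHS: x^3 + 6 x + 14 = 3^3 + 6*3 + 14 mod 17 = 8
LHS != RHS

No, not on the curve


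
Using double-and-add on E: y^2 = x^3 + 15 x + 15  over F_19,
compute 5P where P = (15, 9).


k = 5 = 101_2 (binary, LSB first: 101)
Double-and-add from P = (15, 9):
  bit 0 = 1: acc = O + (15, 9) = (15, 9)
  bit 1 = 0: acc unchanged = (15, 9)
  bit 2 = 1: acc = (15, 9) + (4, 14) = (9, 9)

5P = (9, 9)


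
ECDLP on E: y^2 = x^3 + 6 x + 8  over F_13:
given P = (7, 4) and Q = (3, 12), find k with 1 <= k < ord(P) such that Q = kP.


Enumerate multiples of P until we hit Q = (3, 12):
  1P = (7, 4)
  2P = (3, 1)
  3P = (6, 0)
  4P = (3, 12)
Match found at i = 4.

k = 4


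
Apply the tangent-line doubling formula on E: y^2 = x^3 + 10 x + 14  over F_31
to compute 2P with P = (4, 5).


Doubling: s = (3 x1^2 + a) / (2 y1)
s = (3*4^2 + 10) / (2*5) mod 31 = 12
x3 = s^2 - 2 x1 mod 31 = 12^2 - 2*4 = 12
y3 = s (x1 - x3) - y1 mod 31 = 12 * (4 - 12) - 5 = 23

2P = (12, 23)


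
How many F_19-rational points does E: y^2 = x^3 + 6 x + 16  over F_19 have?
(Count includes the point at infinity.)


For each x in F_19, count y with y^2 = x^3 + 6 x + 16 mod 19:
  x = 0: RHS = 16, y in [4, 15]  -> 2 point(s)
  x = 1: RHS = 4, y in [2, 17]  -> 2 point(s)
  x = 2: RHS = 17, y in [6, 13]  -> 2 point(s)
  x = 3: RHS = 4, y in [2, 17]  -> 2 point(s)
  x = 4: RHS = 9, y in [3, 16]  -> 2 point(s)
  x = 5: RHS = 0, y in [0]  -> 1 point(s)
  x = 8: RHS = 6, y in [5, 14]  -> 2 point(s)
  x = 9: RHS = 1, y in [1, 18]  -> 2 point(s)
  x = 11: RHS = 7, y in [8, 11]  -> 2 point(s)
  x = 12: RHS = 11, y in [7, 12]  -> 2 point(s)
  x = 13: RHS = 11, y in [7, 12]  -> 2 point(s)
  x = 15: RHS = 4, y in [2, 17]  -> 2 point(s)
  x = 16: RHS = 9, y in [3, 16]  -> 2 point(s)
  x = 18: RHS = 9, y in [3, 16]  -> 2 point(s)
Affine points: 27. Add the point at infinity: total = 28.

#E(F_19) = 28


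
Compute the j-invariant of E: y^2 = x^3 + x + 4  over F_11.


Delta = -16(4 a^3 + 27 b^2) mod 11 = 9
-1728 * (4 a)^3 = -1728 * (4*1)^3 mod 11 = 2
j = 2 * 9^(-1) mod 11 = 10

j = 10 (mod 11)


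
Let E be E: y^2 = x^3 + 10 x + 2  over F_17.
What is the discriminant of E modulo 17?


4 a^3 + 27 b^2 = 4*10^3 + 27*2^2 = 4000 + 108 = 4108
Delta = -16 * (4108) = -65728
Delta mod 17 = 11

Delta = 11 (mod 17)


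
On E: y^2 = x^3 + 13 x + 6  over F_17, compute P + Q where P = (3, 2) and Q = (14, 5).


P != Q, so use the chord formula.
s = (y2 - y1) / (x2 - x1) = (3) / (11) mod 17 = 8
x3 = s^2 - x1 - x2 mod 17 = 8^2 - 3 - 14 = 13
y3 = s (x1 - x3) - y1 mod 17 = 8 * (3 - 13) - 2 = 3

P + Q = (13, 3)


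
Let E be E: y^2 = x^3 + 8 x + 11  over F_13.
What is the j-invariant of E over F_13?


Delta = -16(4 a^3 + 27 b^2) mod 13 = 6
-1728 * (4 a)^3 = -1728 * (4*8)^3 mod 13 = 8
j = 8 * 6^(-1) mod 13 = 10

j = 10 (mod 13)
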